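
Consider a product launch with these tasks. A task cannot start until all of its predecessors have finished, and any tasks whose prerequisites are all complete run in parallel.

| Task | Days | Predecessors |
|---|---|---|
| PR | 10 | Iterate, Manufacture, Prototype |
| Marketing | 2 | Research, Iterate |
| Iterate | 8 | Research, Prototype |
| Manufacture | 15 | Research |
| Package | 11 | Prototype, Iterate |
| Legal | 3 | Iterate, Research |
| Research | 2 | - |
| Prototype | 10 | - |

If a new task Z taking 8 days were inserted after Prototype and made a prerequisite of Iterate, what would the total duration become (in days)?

Originally the project takes 29 days.
With Z inserted, Iterate now waits for max(Research, Prototype, Z).
New critical path: Prototype→Z→Iterate→Package = 10+8+8+11 = 37 ⇒ 37 days.

37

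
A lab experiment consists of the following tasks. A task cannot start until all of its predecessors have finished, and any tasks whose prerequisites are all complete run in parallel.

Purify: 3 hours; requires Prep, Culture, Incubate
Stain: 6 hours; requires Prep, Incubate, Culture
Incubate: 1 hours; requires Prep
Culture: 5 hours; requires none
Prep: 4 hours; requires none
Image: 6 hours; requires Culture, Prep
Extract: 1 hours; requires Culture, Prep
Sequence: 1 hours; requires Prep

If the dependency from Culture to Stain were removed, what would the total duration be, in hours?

Before: longest chain Prep→Incubate→Stain = 4+1+6 = 11, finish 11.
Dropping Culture→Stain doesn't change Stain's earliest start (5); another predecessor still binds.
New critical path: Prep→Incubate→Stain = 4+1+6 = 11 ⇒ 11 hours.

11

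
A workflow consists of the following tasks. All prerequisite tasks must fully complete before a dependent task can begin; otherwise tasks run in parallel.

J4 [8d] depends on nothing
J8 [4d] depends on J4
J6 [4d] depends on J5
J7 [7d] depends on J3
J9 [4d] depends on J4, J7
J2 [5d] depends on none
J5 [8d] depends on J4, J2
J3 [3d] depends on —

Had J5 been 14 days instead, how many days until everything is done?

26

The binding path is J4→J5→J6 = 8+8+4 = 20; finish at 20 days.
J5 is on the critical path; changing it to 14 makes that path 26 days.
No other chain overtakes it, so the finish is 26 days.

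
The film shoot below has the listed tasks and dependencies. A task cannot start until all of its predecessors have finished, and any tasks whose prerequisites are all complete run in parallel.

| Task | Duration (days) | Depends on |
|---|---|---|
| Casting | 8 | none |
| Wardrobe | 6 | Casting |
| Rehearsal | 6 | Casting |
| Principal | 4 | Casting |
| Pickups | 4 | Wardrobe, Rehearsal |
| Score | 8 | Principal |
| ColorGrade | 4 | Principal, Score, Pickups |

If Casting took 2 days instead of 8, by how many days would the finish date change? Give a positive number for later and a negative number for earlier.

Baseline: Casting→Principal→Score→ColorGrade = 8+4+8+4 = 24 → 24 days.
Casting is on the critical path; changing it to 2 makes that path 18 days.
The critical path is still Casting→Principal→Score→ColorGrade; finish is now 18 days.
Change in finish: 18 − 24 = -6 days.

-6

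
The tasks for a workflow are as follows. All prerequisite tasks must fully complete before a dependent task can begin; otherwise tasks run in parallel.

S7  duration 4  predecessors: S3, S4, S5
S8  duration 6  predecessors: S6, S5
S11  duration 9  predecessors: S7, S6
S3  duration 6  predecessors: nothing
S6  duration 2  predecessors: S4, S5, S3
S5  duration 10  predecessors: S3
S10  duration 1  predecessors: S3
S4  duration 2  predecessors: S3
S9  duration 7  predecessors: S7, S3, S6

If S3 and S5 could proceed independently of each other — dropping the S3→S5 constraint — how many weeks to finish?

Original critical path: S3→S5→S7→S11 = 6+10+4+9 = 29 ⇒ 29 weeks.
Without S3→S5, S5's earliest start moves from 6 to 0.
The longest chain is now S5→S7→S11 = 10+4+9 = 23, so the job takes 23 weeks.

23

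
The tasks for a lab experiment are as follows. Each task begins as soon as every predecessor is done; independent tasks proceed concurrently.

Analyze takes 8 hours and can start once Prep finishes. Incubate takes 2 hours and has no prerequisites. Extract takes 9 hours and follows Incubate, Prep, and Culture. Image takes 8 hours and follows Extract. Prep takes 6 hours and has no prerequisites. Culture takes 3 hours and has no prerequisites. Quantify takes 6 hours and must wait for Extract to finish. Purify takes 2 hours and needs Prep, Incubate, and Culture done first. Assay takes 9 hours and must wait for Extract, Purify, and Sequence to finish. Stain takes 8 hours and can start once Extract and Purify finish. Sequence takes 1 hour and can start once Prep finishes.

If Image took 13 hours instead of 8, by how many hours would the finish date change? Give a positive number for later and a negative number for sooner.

Baseline: Prep→Extract→Assay = 6+9+9 = 24 → 24 hours.
Image has 1 hour of float (longest path through it is 23).
Now Prep→Extract→Image = 6+9+13 = 28 is longest, so the finish becomes 28 hours.
Change in finish: 28 − 24 = +4 hours.

4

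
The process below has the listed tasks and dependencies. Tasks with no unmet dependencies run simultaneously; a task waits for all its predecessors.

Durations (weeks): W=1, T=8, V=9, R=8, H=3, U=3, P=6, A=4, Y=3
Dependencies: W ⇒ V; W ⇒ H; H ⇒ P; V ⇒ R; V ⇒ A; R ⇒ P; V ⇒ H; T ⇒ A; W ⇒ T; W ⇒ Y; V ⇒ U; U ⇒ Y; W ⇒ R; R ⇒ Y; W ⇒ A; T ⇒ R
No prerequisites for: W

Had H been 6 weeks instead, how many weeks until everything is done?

24

Actual critical path: W→V→R→P = 1+9+8+6 = 24 ⇒ 24 weeks.
The longest path through H is only 19 weeks, so H has float 5.
No other chain overtakes it, so the finish is 24 weeks.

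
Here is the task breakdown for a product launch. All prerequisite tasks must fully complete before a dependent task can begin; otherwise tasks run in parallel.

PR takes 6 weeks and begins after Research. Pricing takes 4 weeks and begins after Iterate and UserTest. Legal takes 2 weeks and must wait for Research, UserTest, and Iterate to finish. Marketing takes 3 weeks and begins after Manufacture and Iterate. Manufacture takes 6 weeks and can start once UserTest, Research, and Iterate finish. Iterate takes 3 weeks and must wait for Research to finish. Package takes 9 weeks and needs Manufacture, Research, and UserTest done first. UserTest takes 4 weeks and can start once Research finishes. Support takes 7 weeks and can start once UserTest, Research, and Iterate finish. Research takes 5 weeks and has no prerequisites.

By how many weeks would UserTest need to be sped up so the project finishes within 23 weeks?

1

Current finish: 24 weeks; target: 23.
UserTest is on every critical path, so each week cut from UserTest cuts the finish by one (this holds down to a finish of 23).
Need 24 − 23 = 1 week off UserTest → UserTest becomes 3 weeks, finish becomes 23.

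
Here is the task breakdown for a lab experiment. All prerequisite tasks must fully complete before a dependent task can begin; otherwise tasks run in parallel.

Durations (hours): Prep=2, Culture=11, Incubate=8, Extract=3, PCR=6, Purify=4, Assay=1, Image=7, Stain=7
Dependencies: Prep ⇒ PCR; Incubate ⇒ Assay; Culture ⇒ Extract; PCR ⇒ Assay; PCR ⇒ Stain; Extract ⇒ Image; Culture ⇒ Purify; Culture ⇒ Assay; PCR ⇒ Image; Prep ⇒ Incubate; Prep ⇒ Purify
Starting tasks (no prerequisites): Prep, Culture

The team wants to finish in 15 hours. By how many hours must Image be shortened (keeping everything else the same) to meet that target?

6

Current finish: 21 hours; target: 15.
Image is on every critical path, so each hour cut from Image cuts the finish by one (this holds down to a finish of 15).
Need 21 − 15 = 6 hours off Image → Image becomes 1 hour, finish becomes 15.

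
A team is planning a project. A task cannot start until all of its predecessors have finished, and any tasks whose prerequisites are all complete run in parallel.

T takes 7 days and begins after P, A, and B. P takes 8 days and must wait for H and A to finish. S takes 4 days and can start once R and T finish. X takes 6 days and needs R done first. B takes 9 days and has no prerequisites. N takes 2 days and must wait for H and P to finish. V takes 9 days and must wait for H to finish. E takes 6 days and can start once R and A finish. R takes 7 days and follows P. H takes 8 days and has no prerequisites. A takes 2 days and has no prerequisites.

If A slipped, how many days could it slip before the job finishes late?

6

H→P→R→E = 8+8+7+6 = 29 sets the makespan at 29 days.
The longest chain containing A totals 23 days.
Float = 29 − 23 = 6.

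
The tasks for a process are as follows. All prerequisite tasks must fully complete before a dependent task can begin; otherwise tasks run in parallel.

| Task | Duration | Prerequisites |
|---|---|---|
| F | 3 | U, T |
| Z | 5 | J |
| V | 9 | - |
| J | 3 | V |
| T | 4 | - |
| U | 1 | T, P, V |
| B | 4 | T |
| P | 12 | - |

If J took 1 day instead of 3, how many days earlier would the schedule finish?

Critical path before the change: V→J→Z = 9+3+5 = 17 giving 17 days.
J is on the critical path; changing it to 1 makes that path 15 days.
The binding chain switches to P→U→F = 12+1+3 = 16; finish 16 days.
Change in finish: 16 − 17 = -1 days.

1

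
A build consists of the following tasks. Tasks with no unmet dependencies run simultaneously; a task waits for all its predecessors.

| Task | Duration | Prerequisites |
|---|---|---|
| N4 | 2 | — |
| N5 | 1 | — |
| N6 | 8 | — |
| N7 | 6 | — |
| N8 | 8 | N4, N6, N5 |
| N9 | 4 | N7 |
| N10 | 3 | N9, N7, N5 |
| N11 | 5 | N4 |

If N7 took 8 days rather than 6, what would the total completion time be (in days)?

16

Actual critical path: N6→N8 = 8+8 = 16 ⇒ 16 days.
The longest path through N7 is only 13 days, so N7 has float 3.
The critical path is still N6→N8; finish is now 16 days.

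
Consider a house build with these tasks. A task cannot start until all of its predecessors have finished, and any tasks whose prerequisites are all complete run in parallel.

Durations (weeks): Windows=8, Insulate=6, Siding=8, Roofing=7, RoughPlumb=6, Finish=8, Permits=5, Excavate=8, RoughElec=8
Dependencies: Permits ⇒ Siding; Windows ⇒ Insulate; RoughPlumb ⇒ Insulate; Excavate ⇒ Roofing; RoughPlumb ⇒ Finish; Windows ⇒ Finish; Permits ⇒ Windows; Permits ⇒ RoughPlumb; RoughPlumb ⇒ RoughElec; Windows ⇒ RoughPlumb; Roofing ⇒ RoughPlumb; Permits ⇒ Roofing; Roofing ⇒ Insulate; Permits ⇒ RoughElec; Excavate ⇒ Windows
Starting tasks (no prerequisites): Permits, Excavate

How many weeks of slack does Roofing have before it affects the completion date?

1

Excavate→Windows→RoughPlumb→RoughElec = 8+8+6+8 = 30 sets the makespan at 30 weeks.
The longest chain containing Roofing totals 29 weeks.
Float = 30 − 29 = 1.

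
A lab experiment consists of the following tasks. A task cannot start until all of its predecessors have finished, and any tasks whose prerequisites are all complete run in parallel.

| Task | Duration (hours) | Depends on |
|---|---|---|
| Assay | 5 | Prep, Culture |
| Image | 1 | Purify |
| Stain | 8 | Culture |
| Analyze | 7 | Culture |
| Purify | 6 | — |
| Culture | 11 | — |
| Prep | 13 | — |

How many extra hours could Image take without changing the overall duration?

The longest chain is Culture→Stain = 11+8 = 19; overall finish 19 hours.
The longest chain containing Image totals 7 hours.
Slack of Image = 18 − 6 = 12 hours.

12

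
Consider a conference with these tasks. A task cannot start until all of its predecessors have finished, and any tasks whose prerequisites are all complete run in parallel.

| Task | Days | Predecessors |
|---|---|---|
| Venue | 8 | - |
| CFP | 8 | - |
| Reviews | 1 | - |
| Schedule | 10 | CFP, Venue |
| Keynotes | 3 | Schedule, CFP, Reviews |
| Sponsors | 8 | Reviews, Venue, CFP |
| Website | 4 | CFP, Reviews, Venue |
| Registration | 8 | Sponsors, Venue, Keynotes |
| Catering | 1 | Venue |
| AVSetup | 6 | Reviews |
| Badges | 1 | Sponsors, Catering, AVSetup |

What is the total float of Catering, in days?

Critical path: Venue→Schedule→Keynotes→Registration = 8+10+3+8 = 29, so the finish is 29 days.
Catering finishes as early as 9 and must finish by 28.
So Catering can slip 28 − 9 = 19 days.

19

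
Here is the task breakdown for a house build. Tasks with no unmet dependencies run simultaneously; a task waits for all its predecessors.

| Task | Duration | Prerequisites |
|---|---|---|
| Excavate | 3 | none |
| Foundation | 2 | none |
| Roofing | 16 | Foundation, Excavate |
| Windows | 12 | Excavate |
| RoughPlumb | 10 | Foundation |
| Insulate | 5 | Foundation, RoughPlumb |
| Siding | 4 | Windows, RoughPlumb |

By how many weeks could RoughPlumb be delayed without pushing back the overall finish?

The longest chain is Excavate→Roofing = 3+16 = 19; overall finish 19 weeks.
RoughPlumb finishes as early as 12 and must finish by 14.
Slack of RoughPlumb = 4 − 2 = 2 weeks.

2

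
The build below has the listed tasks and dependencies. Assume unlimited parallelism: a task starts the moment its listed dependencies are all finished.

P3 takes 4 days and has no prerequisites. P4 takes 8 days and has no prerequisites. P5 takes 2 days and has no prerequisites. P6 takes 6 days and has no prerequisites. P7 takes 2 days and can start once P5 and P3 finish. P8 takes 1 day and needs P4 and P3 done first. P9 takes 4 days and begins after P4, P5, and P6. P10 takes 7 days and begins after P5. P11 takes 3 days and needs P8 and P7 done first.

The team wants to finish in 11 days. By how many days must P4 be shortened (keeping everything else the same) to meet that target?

1

Current finish: 12 days; target: 11.
P4 is on every critical path, so each day cut from P4 cuts the finish by one (this holds down to a finish of 10).
Need 12 − 11 = 1 day off P4 → P4 becomes 7 days, finish becomes 11.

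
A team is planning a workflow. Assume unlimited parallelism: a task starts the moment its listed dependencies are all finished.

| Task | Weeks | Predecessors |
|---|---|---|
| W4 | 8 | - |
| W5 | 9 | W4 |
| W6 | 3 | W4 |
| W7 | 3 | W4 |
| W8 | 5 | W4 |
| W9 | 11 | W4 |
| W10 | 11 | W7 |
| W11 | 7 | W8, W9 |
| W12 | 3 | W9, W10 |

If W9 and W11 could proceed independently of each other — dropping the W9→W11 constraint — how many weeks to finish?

Before: longest chain W4→W9→W11 = 8+11+7 = 26, finish 26.
Without W9→W11, W11's earliest start moves from 19 to 13.
The longest chain is now W4→W7→W10→W12 = 8+3+11+3 = 25, so the workflow takes 25 weeks.

25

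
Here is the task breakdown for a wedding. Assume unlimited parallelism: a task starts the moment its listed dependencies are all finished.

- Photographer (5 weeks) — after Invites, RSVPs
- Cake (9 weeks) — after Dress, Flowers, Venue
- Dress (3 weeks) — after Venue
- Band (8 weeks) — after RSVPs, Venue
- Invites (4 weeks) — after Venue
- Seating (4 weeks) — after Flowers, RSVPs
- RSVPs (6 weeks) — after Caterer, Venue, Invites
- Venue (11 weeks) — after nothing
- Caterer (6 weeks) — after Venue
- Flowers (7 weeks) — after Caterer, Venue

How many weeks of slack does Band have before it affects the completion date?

2

The longest chain is Venue→Caterer→Flowers→Cake = 11+6+7+9 = 33; overall finish 33 weeks.
Longest path through Band: 31 weeks (earliest finish 31, latest finish 33).
Slack of Band = 25 − 23 = 2 weeks.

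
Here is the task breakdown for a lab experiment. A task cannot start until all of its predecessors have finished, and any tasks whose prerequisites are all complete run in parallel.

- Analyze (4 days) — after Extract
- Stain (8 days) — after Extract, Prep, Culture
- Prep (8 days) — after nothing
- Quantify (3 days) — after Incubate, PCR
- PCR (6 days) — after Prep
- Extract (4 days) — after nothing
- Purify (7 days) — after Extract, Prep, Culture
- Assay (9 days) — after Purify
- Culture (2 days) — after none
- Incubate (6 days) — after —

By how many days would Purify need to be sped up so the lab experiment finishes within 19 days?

Current finish: 24 days; target: 19.
Purify is on every critical path, so each day cut from Purify cuts the finish by one (this holds down to a finish of 18).
Need 24 − 19 = 5 days off Purify → Purify becomes 2 days, finish becomes 19.

5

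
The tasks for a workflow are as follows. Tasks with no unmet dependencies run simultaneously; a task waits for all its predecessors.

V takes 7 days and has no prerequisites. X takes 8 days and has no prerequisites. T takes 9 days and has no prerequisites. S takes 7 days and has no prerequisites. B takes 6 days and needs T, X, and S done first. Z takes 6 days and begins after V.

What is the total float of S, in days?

2

T→B = 9+6 = 15 sets the makespan at 15 days.
The longest chain containing S totals 13 days.
So S can slip 9 − 7 = 2 days.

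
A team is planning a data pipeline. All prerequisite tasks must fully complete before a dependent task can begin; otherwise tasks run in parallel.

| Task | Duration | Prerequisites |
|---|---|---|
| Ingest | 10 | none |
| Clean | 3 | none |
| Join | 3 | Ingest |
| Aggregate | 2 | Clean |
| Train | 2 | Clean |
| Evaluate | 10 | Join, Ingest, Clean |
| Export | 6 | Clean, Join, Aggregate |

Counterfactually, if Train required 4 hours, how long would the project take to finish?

23

As given, the longest chain is Ingest→Join→Evaluate = 10+3+10 = 23, so the finish is 23 hours.
Train has 18 hours of float (longest path through it is 5).
The critical path is still Ingest→Join→Evaluate; finish is now 23 hours.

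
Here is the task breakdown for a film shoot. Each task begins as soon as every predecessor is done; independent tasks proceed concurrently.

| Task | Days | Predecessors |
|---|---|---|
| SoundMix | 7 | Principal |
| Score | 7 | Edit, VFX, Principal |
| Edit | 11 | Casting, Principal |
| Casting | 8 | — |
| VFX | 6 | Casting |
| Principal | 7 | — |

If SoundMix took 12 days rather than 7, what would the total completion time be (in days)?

The binding path is Casting→Edit→Score = 8+11+7 = 26; finish at 26 days.
The longest path through SoundMix is only 14 days, so SoundMix has float 12.
No other chain overtakes it, so the finish is 26 days.

26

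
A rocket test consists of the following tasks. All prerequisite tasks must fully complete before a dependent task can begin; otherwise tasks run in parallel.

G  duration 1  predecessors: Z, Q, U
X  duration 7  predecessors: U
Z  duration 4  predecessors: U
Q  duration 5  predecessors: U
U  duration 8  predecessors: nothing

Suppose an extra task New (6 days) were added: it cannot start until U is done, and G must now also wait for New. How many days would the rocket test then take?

15

Originally the rocket test takes 15 days.
With New inserted, G now waits for max(Z, Q, U, New).
New critical path: U→New→G = 8+6+1 = 15 ⇒ 15 days.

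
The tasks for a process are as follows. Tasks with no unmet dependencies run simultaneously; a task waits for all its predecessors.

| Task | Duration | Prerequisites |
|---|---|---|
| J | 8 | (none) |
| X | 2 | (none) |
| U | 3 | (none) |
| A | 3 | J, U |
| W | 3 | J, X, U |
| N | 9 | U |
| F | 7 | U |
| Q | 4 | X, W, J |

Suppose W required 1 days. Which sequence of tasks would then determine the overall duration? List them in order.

Critical path before the change: J→W→Q = 8+3+4 = 15 giving 15 days.
W lies on that path, so at 1 day the path becomes 13 days.
The critical path is still J→W→Q; finish is now 13 days.

J, W, Q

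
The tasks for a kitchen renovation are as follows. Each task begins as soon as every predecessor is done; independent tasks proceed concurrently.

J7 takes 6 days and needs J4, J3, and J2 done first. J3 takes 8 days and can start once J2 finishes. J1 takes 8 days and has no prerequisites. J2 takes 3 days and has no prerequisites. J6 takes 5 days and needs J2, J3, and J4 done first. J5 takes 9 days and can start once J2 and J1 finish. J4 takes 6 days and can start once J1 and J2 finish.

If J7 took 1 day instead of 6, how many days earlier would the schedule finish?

1

As given, the longest chain is J1→J4→J7 = 8+6+6 = 20, so the finish is 20 days.
J7 is on the critical path; changing it to 1 makes that path 15 days.
New critical path: J1→J4→J6 = 8+6+5 = 19 ⇒ 19 days.
Change in finish: 19 − 20 = -1 days.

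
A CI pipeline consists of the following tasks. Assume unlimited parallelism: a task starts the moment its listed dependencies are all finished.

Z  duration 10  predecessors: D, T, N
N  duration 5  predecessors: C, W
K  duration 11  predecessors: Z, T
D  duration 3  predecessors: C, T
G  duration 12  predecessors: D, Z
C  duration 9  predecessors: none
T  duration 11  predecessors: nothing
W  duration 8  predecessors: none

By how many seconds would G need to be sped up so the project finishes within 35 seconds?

Current finish: 36 seconds; target: 35.
G is on every critical path, so each second cut from G cuts the finish by one (this holds down to a finish of 35).
Need 36 − 35 = 1 second off G → G becomes 11 seconds, finish becomes 35.

1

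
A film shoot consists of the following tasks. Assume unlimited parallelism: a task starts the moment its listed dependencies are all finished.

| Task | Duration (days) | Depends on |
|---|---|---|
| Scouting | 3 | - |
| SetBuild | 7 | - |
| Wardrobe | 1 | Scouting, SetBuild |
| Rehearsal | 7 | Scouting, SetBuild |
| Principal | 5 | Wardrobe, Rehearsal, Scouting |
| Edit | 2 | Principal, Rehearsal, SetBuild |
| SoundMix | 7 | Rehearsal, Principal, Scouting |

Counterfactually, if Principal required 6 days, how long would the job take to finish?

The binding path is SetBuild→Rehearsal→Principal→SoundMix = 7+7+5+7 = 26; finish at 26 days.
Since Principal is critical, the +1 change carries straight to that chain (now 27 days).
The critical path is still SetBuild→Rehearsal→Principal→SoundMix; finish is now 27 days.

27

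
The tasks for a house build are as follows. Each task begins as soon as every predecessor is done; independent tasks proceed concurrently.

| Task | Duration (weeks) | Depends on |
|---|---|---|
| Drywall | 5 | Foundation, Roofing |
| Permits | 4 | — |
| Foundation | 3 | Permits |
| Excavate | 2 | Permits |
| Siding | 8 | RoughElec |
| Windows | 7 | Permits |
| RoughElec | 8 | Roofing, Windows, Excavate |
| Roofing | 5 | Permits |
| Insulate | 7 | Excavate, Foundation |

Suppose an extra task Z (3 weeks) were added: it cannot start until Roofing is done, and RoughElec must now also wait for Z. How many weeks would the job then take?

28

Originally the job takes 27 weeks.
With Z inserted, RoughElec now waits for max(Roofing, Windows, Excavate, Z).
New critical path: Permits→Roofing→Z→RoughElec→Siding = 4+5+3+8+8 = 28 ⇒ 28 weeks.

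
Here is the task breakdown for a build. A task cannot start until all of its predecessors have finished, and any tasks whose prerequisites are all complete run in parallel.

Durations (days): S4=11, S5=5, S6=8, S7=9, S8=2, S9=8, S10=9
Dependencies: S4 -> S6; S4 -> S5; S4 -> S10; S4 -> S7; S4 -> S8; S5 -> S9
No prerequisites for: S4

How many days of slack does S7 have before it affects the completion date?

Critical path: S4→S5→S9 = 11+5+8 = 24, so the finish is 24 days.
S7 finishes as early as 20 and must finish by 24.
Slack of S7 = 15 − 11 = 4 days.

4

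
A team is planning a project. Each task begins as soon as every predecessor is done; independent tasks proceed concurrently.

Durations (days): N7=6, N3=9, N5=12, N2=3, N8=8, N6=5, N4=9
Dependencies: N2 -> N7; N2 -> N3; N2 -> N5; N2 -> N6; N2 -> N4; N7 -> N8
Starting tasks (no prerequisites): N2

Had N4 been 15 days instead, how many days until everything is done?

The binding path is N2→N7→N8 = 3+6+8 = 17; finish at 17 days.
N4 has 5 days of float (longest path through it is 12).
The binding chain switches to N2→N4 = 3+15 = 18; finish 18 days.

18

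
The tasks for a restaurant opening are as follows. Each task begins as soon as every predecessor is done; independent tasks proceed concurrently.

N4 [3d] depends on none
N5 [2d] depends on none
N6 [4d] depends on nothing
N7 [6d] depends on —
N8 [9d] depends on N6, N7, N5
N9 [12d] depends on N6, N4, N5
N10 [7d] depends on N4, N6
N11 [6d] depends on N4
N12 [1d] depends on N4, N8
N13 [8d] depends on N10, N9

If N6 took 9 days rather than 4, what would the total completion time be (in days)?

The binding path is N6→N9→N13 = 4+12+8 = 24; finish at 24 days.
N6 lies on that path, so at 9 days the path becomes 29 days.
The critical path is still N6→N9→N13; finish is now 29 days.

29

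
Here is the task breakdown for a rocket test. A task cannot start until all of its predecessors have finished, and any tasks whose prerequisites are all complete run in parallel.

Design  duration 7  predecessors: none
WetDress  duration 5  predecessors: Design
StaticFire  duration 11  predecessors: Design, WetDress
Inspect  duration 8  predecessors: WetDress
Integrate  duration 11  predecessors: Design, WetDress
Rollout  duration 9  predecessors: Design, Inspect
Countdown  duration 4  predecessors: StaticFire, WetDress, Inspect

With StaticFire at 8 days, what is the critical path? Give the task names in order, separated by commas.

Design, WetDress, Inspect, Rollout

The binding path is Design→WetDress→Inspect→Rollout = 7+5+8+9 = 29; finish at 29 days.
StaticFire has 2 days of float (longest path through it is 27).
No other chain overtakes it, so the finish is 29 days.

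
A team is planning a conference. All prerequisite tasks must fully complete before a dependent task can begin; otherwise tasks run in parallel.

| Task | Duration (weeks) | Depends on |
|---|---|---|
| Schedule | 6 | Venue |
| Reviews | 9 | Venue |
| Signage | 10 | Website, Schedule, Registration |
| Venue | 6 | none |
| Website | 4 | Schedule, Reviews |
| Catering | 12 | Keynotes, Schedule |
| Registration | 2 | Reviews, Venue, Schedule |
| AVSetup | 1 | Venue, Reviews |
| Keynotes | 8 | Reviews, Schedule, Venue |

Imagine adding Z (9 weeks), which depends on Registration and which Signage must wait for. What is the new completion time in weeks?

36

Originally the schedule takes 35 weeks.
With Z inserted, Signage now waits for max(Website, Schedule, Registration, Z).
New critical path: Venue→Reviews→Registration→Z→Signage = 6+9+2+9+10 = 36 ⇒ 36 weeks.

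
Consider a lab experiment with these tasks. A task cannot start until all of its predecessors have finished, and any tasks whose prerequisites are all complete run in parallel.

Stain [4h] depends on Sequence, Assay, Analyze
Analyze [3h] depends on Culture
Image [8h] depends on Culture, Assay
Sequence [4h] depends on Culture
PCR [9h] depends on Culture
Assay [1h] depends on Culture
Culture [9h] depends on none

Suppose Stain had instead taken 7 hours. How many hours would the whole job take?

20

As given, the longest chain is Culture→PCR = 9+9 = 18, so the finish is 18 hours.
Stain has 1 hour of float (longest path through it is 17).
The binding chain switches to Culture→Sequence→Stain = 9+4+7 = 20; finish 20 hours.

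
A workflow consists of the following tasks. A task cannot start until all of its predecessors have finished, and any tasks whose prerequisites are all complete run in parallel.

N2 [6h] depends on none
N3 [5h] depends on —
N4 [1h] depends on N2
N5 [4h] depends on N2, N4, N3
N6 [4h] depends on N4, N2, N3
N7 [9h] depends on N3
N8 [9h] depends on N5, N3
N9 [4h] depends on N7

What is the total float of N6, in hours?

The longest chain is N2→N4→N5→N8 = 6+1+4+9 = 20; overall finish 20 hours.
The longest chain containing N6 totals 11 hours.
So N6 can slip 20 − 11 = 9 hours.

9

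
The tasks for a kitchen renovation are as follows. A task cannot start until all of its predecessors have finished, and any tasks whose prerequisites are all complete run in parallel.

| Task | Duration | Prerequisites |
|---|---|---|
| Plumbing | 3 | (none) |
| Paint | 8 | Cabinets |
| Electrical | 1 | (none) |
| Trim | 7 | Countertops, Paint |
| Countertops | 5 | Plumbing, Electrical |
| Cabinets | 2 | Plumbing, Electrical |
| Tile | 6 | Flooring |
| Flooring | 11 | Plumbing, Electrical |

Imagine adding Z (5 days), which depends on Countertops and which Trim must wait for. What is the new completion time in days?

20

Originally the project takes 20 days.
With Z inserted, Trim now waits for max(Countertops, Paint, Z).
New critical path: Plumbing→Flooring→Tile = 3+11+6 = 20 ⇒ 20 days.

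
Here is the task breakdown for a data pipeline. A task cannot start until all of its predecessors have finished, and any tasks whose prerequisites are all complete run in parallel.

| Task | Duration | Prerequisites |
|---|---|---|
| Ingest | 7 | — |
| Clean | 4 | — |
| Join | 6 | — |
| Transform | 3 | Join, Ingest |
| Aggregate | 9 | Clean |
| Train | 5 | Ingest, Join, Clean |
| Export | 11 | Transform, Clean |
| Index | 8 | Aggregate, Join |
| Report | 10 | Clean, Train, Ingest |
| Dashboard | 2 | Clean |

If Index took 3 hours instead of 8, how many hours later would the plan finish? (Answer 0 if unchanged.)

The binding path is Ingest→Train→Report = 7+5+10 = 22; finish at 22 hours.
The longest path through Index is only 21 hours, so Index has float 1.
The critical path is still Ingest→Train→Report; finish is now 22 hours.
Change in finish: 22 − 22 = +0 hours.

0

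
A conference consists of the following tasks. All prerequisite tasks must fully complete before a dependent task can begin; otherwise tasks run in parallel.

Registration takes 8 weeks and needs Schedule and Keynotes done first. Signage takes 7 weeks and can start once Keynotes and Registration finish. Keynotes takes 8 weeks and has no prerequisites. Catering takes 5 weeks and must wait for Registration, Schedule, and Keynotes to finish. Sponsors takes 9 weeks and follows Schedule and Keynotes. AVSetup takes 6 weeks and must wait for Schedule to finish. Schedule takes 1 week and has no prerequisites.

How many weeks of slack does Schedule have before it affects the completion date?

Critical path: Keynotes→Registration→Signage = 8+8+7 = 23, so the finish is 23 weeks.
Longest path through Schedule: 16 weeks (earliest finish 1, latest finish 8).
Float = 23 − 16 = 7.

7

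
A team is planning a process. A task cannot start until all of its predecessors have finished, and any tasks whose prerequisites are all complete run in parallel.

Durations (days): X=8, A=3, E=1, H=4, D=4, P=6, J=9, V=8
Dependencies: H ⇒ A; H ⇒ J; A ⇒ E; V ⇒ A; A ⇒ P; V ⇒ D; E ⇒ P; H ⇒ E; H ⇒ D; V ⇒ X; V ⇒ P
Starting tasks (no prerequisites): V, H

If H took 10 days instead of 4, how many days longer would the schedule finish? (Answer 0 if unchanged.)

Baseline: V→A→E→P = 8+3+1+6 = 18 → 18 days.
The longest path through H is only 14 days, so H has float 4.
The binding chain switches to H→A→E→P = 10+3+1+6 = 20; finish 20 days.
Change in finish: 20 − 18 = +2 days.

2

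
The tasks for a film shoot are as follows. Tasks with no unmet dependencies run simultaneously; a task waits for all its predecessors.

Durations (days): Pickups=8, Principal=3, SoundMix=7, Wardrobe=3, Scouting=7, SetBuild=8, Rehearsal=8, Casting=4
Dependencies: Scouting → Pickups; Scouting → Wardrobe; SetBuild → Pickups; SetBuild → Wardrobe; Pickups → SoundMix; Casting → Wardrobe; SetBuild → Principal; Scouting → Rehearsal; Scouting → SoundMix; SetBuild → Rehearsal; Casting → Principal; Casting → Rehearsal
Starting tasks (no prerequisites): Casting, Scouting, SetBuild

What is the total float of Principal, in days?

The longest chain is SetBuild→Pickups→SoundMix = 8+8+7 = 23; overall finish 23 days.
Principal finishes as early as 11 and must finish by 23.
Float = 23 − 11 = 12.

12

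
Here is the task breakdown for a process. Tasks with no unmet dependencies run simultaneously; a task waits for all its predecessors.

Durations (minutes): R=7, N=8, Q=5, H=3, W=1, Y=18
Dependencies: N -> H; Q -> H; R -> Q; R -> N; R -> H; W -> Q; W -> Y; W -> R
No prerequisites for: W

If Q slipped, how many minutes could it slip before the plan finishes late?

3

W→R→N→H = 1+7+8+3 = 19 sets the makespan at 19 minutes.
The longest chain containing Q totals 16 minutes.
Slack of Q = 11 − 8 = 3 minutes.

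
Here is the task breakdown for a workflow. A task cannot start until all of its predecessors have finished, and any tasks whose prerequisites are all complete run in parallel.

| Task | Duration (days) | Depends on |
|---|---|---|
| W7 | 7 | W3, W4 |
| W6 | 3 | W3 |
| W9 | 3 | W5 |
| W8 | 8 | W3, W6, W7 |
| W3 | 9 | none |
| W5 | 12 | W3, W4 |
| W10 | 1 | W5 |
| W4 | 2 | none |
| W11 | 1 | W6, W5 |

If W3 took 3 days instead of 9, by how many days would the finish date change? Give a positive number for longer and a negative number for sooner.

-6

The binding path is W3→W5→W9 = 9+12+3 = 24; finish at 24 days.
Since W3 is critical, the -6 change carries straight to that chain (now 18 days).
No other chain overtakes it, so the finish is 18 days.
Change in finish: 18 − 24 = -6 days.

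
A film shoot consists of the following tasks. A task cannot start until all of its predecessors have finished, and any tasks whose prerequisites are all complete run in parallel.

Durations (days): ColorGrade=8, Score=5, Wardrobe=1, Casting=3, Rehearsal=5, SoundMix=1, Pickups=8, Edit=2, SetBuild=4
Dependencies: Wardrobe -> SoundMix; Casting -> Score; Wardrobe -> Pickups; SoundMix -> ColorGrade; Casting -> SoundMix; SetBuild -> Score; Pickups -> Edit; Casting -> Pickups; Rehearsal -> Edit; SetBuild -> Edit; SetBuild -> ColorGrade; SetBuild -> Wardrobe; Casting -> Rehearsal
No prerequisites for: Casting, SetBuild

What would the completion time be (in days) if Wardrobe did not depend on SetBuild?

Original critical path: SetBuild→Wardrobe→Pickups→Edit = 4+1+8+2 = 15 ⇒ 15 days.
Without SetBuild→Wardrobe, Wardrobe's earliest start moves from 4 to 0.
After: Casting→Pickups→Edit = 3+8+2 = 13 → 13 days.

13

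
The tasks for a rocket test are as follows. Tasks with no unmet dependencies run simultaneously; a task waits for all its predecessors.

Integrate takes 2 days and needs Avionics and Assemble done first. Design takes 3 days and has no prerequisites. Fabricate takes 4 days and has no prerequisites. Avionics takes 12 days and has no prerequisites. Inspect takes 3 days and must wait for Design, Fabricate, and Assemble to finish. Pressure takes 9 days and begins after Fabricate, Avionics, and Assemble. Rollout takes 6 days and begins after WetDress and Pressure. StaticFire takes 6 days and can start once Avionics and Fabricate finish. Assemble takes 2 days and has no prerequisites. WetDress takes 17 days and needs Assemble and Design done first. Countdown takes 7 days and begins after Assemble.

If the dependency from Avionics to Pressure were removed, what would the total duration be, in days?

With the dependency in place, Avionics→Pressure→Rollout = 12+9+6 = 27 sets the finish at 27 days.
Without Avionics→Pressure, Pressure's earliest start moves from 12 to 4.
After: Design→WetDress→Rollout = 3+17+6 = 26 → 26 days.

26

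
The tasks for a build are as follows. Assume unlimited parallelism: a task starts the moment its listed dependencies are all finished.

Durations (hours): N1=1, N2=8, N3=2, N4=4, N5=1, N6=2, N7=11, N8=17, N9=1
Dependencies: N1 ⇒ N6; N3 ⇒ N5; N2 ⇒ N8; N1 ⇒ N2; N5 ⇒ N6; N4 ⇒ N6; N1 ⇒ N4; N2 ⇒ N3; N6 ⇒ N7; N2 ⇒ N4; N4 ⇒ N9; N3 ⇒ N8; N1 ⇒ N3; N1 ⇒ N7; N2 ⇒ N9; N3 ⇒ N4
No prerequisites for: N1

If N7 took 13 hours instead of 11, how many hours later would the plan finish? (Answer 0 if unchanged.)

2

Critical path before the change: N1→N2→N3→N4→N6→N7 = 1+8+2+4+2+11 = 28 giving 28 hours.
N7 lies on that path, so at 13 hours the path becomes 30 hours.
The critical path is still N1→N2→N3→N4→N6→N7; finish is now 30 hours.
Change in finish: 30 − 28 = +2 hours.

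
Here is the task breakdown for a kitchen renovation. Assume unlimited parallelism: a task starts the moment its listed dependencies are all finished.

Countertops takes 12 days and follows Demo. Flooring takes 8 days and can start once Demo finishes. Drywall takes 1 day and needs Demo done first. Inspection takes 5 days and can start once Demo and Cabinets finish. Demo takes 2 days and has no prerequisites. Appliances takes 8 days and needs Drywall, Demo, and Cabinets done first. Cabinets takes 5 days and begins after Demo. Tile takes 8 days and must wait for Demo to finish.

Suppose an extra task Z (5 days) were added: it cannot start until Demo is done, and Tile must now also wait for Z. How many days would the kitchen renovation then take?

15

Originally the kitchen renovation takes 15 days.
With Z inserted, Tile now waits for max(Demo, Z).
New critical path: Demo→Z→Tile = 2+5+8 = 15 ⇒ 15 days.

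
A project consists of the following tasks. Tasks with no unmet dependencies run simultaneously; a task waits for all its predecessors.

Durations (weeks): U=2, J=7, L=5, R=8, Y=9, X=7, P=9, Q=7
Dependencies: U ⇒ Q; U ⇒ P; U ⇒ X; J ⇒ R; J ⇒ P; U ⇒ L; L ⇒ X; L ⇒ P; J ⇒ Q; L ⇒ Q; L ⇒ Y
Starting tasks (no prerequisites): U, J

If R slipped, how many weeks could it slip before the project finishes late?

1

The longest chain is U→L→Y = 2+5+9 = 16; overall finish 16 weeks.
The longest chain containing R totals 15 weeks.
So R can slip 16 − 15 = 1 week.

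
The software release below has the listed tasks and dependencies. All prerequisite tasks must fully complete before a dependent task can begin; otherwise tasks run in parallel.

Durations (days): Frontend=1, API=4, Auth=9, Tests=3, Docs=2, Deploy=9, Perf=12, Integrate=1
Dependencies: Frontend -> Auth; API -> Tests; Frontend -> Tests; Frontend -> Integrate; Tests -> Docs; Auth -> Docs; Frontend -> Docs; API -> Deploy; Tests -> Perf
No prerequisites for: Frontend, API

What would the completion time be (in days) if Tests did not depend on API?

16

With the dependency in place, API→Tests→Perf = 4+3+12 = 19 sets the finish at 19 days.
Without API→Tests, Tests's earliest start moves from 4 to 1.
New critical path: Frontend→Tests→Perf = 1+3+12 = 16 ⇒ 16 days.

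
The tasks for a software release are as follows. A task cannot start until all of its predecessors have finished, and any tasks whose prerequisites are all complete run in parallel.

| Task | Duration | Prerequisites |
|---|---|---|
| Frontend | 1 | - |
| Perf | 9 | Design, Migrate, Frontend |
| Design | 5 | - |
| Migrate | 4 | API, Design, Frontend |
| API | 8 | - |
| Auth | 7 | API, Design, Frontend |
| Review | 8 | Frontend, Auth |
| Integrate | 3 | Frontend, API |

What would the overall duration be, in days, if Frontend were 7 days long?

23

Critical path before the change: API→Auth→Review = 8+7+8 = 23 giving 23 days.
Frontend is off the critical path — its longest chain is 16 days, giving 7 of slack.
The critical path is still API→Auth→Review; finish is now 23 days.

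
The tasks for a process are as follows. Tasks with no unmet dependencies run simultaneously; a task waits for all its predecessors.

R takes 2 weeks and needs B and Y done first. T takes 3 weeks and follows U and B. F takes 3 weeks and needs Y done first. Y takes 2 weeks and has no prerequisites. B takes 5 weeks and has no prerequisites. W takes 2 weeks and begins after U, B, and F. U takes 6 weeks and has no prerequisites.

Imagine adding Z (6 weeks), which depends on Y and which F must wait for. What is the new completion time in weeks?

Originally the job takes 9 weeks.
With Z inserted, F now waits for max(Y, Z).
New critical path: Y→Z→F→W = 2+6+3+2 = 13 ⇒ 13 weeks.

13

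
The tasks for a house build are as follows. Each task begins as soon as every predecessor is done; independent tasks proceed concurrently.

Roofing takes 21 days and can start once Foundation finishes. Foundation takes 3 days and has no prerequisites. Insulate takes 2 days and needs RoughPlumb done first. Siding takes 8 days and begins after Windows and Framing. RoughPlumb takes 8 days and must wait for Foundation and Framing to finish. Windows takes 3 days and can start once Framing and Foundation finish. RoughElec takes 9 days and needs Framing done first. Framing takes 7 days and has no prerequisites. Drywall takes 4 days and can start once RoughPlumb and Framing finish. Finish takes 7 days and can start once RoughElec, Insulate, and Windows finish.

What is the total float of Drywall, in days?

Foundation→Roofing = 3+21 = 24 sets the makespan at 24 days.
Drywall finishes as early as 19 and must finish by 24.
Slack of Drywall = 20 − 15 = 5 days.

5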